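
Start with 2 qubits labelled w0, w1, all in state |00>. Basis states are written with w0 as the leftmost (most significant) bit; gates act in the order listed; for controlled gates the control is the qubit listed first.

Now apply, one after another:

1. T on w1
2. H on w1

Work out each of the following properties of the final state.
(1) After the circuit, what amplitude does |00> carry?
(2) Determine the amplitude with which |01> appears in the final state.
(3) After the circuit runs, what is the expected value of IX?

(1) The amplitude on |00> is sqrt(2)/2.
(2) The amplitude on |01> is sqrt(2)/2.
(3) The observable IX averages to 1.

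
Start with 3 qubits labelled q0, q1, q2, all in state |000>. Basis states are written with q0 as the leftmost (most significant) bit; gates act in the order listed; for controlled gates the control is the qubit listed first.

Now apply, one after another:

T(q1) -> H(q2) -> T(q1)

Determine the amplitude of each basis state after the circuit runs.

The final amplitudes are sqrt(2)/2 on |000>, sqrt(2)/2 on |001>, and 0 on every other basis state.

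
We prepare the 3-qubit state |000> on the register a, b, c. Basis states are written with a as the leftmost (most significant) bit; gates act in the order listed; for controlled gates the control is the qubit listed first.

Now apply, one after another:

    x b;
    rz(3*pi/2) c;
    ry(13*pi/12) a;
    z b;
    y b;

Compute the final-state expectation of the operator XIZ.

In the final state, XIZ has expectation -sqrt(6)/4 + sqrt(2)/4.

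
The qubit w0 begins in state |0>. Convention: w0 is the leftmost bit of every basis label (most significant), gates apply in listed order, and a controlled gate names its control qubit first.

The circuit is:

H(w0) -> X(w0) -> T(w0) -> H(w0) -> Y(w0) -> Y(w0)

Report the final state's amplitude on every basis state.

The final amplitudes are 1/2 + exp(I*pi/4)/2 on |0>, 1/2 - exp(I*pi/4)/2 on |1>.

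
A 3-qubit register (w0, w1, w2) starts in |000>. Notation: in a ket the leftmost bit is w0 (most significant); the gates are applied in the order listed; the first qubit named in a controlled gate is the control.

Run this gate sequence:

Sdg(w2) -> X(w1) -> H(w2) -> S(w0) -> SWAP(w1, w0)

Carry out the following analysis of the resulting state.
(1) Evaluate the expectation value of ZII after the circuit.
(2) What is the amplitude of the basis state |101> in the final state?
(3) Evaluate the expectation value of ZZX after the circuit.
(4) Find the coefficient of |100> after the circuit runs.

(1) In the final state, ZII has expectation -1.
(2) The amplitude on |101> is sqrt(2)/2.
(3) The observable ZZX averages to -1.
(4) The final state's coefficient on |100> equals sqrt(2)/2.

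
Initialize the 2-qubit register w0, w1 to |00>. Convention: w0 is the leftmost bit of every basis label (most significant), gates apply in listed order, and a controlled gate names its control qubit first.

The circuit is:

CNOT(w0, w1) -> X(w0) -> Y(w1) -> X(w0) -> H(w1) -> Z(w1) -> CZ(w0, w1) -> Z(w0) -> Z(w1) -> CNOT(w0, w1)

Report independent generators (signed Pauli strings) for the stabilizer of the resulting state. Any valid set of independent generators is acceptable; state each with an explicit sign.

One valid set of independent stabilizer generators is -IX, +ZI (any independent generating set of the same group is equally correct).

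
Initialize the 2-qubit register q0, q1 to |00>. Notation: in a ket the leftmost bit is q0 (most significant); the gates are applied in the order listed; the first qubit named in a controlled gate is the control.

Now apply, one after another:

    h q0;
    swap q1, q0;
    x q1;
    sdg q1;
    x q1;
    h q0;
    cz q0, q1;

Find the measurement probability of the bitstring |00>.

A full measurement returns |00> with probability 1/4.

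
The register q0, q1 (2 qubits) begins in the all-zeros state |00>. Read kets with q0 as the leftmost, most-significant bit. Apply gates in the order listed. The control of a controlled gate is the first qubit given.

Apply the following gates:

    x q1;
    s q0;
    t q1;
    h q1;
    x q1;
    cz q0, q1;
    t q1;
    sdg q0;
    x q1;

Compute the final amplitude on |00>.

The final state's coefficient on |00> equals sqrt(2)*I/2.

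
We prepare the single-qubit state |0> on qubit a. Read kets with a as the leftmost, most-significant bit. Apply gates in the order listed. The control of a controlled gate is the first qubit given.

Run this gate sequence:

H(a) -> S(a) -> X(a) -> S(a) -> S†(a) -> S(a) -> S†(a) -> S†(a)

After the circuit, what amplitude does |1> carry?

The final state's coefficient on |1> equals -sqrt(2)*I/2.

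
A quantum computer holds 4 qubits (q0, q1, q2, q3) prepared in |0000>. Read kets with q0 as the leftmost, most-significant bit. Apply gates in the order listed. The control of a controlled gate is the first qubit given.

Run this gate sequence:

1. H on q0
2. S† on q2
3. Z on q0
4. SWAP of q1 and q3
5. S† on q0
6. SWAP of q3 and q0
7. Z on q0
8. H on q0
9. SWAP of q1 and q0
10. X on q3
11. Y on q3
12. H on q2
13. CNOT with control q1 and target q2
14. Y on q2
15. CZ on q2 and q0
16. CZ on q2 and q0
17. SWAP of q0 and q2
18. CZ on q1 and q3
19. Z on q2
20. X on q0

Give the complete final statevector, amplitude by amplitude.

The resulting statevector has amplitude sqrt(2)/4 on |0000>, -sqrt(2)*I/4 on |0001>, 0 on |0010>, 0 on |0011>, sqrt(2)/4 on |0100>, sqrt(2)*I/4 on |0101>, 0 on |0110>, 0 on |0111>, -sqrt(2)/4 on |1000>, sqrt(2)*I/4 on |1001>, 0 on |1010>, 0 on |1011>, -sqrt(2)/4 on |1100>, -sqrt(2)*I/4 on |1101>, 0 on |1110>, 0 on |1111>. Key observation: steps 15-16 multiply out to the identity, so the circuit reduces to the remaining gates.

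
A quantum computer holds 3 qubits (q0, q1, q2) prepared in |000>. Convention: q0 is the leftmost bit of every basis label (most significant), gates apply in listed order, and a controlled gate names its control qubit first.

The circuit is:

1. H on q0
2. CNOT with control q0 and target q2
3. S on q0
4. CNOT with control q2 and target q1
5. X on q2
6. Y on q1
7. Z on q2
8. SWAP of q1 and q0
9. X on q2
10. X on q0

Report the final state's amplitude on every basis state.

The final amplitudes are -sqrt(2)*I/2 on |000>, sqrt(2)/2 on |111>, and 0 on every other basis state.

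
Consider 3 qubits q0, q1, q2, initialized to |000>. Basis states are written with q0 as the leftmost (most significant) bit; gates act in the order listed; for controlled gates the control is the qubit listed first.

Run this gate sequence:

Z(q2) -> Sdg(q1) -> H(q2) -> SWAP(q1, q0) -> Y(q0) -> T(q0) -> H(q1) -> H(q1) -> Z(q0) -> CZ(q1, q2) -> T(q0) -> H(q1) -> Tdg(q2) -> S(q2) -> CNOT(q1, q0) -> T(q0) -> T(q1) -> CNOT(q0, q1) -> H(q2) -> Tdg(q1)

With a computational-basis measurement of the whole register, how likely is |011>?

The probability of measuring |011> is 1/4 - sqrt(2)/8. Key observation: gates 7-8 undo each other exactly, leaving only the rest of the circuit to track.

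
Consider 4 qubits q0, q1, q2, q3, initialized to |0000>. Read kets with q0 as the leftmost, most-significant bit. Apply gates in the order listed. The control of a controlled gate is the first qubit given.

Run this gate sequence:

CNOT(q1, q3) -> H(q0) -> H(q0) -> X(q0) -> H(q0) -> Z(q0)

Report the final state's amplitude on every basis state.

The final amplitudes are sqrt(2)/2 on |0000>, sqrt(2)/2 on |1000>, and 0 on every other basis state. Key observation: steps 3-6 multiply out to the identity, so the circuit reduces to the remaining gates.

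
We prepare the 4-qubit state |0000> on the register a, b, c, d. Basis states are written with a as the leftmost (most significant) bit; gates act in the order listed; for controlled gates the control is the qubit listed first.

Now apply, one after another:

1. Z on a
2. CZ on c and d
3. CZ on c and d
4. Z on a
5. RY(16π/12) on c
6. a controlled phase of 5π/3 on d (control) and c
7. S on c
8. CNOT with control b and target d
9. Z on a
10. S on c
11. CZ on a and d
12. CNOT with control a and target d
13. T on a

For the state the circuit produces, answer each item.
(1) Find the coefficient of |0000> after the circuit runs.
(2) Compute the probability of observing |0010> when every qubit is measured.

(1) The amplitude on |0000> is -1/2. Key observation: gates 1-4 undo each other exactly, leaving only the rest of the circuit to track.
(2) A full measurement returns |0010> with probability 3/4.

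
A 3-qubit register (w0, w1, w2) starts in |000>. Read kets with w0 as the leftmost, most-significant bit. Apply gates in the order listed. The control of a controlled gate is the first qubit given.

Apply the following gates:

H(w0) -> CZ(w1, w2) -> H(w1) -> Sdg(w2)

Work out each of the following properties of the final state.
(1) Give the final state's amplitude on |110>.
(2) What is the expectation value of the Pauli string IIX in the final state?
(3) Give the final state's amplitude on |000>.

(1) The final state's coefficient on |110> equals 1/2.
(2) The observable IIX averages to 0.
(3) The final state's coefficient on |000> equals 1/2.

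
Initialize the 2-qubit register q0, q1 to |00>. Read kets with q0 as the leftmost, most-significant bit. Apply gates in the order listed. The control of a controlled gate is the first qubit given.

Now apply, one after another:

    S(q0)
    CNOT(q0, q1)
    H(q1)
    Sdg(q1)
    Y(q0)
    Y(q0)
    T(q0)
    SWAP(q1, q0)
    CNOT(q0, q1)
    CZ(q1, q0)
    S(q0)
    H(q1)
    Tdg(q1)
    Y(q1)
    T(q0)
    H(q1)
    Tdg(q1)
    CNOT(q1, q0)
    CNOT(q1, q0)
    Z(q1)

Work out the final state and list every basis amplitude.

The resulting statevector has amplitude sqrt(2)*(-exp(I*pi/4) + I)/4 on |00>, sqrt(2)*(1 + exp(I*pi/4))/4 on |01>, sqrt(2)*(-I - exp(3*I*pi/4))/4 on |10>, sqrt(2)*(-I + exp(I*pi/4))/4 on |11>.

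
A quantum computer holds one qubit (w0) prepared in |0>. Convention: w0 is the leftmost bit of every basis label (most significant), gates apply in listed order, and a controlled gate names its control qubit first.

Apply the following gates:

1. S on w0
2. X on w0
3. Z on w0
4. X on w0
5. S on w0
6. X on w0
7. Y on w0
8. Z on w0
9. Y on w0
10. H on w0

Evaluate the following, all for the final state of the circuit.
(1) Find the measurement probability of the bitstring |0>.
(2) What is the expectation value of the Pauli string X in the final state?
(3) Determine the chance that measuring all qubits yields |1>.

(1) The probability of measuring |0> is 1/2.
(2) The expectation value of X is -1.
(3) A full measurement returns |1> with probability 1/2.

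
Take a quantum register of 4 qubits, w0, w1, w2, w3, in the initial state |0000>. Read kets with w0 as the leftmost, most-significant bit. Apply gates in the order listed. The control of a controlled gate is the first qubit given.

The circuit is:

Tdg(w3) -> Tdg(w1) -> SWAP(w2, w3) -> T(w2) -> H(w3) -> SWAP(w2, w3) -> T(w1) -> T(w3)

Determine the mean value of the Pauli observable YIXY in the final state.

The observable YIXY averages to 0.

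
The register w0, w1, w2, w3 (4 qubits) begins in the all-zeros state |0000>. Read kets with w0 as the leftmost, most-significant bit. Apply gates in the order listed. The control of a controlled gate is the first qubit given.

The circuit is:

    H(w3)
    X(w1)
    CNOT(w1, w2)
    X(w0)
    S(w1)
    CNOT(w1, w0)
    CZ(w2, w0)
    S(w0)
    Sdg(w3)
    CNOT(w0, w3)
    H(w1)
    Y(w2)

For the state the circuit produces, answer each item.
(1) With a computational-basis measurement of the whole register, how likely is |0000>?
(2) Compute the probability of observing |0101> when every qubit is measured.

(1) Outcome |0000> occurs with probability 1/4.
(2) The probability of measuring |0101> is 1/4.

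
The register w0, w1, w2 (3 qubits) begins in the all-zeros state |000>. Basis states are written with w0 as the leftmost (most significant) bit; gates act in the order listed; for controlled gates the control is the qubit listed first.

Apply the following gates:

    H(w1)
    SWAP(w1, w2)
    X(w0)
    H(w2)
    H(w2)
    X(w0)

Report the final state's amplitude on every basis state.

The final amplitudes are sqrt(2)/2 on |000>, sqrt(2)/2 on |001>, and 0 on every other basis state.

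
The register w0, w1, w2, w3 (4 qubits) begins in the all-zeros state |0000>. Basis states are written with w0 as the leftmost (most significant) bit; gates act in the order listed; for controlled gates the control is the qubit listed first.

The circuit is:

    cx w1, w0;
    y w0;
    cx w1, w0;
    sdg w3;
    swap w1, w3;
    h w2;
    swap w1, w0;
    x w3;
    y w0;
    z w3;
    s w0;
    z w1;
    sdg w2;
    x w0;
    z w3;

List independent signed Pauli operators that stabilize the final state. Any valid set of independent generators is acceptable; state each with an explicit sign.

The stabilizer group can be generated by -IIYI, +ZIII, -IZII, -IIIZ, among other valid generating sets.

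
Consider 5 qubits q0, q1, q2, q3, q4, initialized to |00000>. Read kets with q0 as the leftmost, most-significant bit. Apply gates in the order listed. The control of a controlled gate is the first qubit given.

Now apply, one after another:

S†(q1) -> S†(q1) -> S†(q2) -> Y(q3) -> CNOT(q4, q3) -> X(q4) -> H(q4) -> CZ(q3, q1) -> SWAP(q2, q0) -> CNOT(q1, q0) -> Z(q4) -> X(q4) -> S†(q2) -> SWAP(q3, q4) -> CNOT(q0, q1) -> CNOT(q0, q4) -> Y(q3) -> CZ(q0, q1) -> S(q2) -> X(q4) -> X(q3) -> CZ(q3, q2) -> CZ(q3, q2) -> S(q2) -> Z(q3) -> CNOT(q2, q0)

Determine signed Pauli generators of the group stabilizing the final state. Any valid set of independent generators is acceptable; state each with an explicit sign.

The final state is stabilized by the group generated by +IIIXI, +ZIIII, +IZIII, +IIZII, +IIIIZ; other independent generating sets are equally valid.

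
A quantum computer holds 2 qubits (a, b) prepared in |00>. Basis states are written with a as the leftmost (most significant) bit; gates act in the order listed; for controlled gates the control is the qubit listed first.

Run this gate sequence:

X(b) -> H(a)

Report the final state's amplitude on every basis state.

The final amplitudes are 0 on |00>, sqrt(2)/2 on |01>, 0 on |10>, sqrt(2)/2 on |11>.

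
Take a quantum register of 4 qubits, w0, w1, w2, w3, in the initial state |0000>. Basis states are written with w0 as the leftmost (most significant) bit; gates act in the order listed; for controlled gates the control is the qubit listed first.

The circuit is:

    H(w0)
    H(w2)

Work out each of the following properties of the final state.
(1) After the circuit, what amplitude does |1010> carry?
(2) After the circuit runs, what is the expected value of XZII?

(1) The amplitude on |1010> is 1/2.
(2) In the final state, XZII has expectation 1.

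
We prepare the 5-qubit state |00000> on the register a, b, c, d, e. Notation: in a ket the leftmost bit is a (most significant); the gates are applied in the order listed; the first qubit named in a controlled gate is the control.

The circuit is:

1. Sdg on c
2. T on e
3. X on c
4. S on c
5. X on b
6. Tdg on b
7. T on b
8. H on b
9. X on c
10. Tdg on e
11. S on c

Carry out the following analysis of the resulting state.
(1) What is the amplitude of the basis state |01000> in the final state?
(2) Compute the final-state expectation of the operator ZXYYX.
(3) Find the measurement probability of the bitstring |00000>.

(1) The final state's coefficient on |01000> equals -sqrt(2)*I/2.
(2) The observable ZXYYX averages to 0.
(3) Outcome |00000> occurs with probability 1/2.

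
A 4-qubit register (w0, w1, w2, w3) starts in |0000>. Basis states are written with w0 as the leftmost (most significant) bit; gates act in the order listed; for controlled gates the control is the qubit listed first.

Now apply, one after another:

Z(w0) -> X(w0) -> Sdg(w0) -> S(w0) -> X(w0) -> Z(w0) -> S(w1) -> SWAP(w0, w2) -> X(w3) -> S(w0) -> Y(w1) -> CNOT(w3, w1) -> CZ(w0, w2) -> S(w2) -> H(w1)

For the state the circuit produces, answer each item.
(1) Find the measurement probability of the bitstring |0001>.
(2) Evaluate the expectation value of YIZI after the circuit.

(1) The probability of measuring |0001> is 1/2.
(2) In the final state, YIZI has expectation 0.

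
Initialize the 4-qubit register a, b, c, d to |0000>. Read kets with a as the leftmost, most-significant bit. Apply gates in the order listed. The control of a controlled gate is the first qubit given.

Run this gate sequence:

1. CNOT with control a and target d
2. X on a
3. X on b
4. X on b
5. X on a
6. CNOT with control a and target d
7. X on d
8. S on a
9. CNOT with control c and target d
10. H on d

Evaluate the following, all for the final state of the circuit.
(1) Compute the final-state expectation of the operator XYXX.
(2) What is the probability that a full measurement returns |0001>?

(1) In the final state, XYXX has expectation 0. Key observation: gates 1-6 undo each other exactly, leaving only the rest of the circuit to track.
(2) A full measurement returns |0001> with probability 1/2.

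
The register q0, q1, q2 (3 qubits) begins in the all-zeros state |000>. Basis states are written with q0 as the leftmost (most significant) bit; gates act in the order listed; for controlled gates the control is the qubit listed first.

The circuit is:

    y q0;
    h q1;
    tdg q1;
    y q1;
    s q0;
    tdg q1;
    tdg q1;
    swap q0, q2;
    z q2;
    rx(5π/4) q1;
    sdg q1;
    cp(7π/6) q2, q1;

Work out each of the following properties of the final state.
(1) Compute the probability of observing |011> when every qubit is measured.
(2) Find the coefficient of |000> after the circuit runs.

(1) Outcome |011> occurs with probability 3/4.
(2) The amplitude on |000> is 0.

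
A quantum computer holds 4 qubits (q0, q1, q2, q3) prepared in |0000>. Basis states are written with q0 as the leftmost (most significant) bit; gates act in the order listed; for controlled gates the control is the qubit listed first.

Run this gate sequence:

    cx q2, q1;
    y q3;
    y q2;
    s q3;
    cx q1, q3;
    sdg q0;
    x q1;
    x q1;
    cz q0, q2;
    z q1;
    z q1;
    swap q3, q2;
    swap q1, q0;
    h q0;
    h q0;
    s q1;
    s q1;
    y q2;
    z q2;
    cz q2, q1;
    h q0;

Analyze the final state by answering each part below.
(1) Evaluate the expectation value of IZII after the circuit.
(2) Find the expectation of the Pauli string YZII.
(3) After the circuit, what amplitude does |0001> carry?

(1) The expectation value of IZII is 1. Key observation: steps 14-15 multiply out to the identity, so the circuit reduces to the remaining gates.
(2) In the final state, YZII has expectation 0.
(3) The final state's coefficient on |0001> equals -sqrt(2)/2.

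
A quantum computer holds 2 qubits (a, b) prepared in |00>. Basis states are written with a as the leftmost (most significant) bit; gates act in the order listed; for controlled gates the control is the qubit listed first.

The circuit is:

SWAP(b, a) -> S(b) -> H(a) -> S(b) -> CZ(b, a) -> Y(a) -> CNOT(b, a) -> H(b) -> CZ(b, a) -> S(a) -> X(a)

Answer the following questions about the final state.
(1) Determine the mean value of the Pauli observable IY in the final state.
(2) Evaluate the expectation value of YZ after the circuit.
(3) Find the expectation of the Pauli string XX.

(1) The observable IY averages to 0.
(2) The observable YZ averages to 1.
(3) The observable XX averages to 0.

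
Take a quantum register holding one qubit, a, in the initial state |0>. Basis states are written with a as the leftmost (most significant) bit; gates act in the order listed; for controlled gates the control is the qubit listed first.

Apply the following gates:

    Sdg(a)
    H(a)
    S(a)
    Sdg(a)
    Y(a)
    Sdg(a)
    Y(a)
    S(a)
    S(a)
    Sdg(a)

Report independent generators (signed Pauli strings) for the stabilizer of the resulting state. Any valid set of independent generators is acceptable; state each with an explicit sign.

The stabilizer group can be generated by -X, among other valid generating sets.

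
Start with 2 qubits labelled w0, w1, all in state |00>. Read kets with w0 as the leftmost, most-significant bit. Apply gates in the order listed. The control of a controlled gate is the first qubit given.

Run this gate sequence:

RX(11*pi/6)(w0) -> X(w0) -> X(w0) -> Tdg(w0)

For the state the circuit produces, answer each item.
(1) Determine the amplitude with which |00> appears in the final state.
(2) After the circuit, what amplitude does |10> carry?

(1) |00> carries amplitude -sqrt(6)/4 - sqrt(2)/4 in the final state.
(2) The amplitude on |10> is (-sqrt(6) + sqrt(2))*exp(I*pi/4)/4.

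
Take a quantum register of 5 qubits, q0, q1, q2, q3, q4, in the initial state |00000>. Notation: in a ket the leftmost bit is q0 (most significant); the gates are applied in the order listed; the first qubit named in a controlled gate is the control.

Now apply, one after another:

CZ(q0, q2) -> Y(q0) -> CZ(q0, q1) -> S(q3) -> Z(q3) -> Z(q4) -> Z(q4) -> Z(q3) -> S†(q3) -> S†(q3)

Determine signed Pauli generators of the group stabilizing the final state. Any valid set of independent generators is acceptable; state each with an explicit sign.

The final state is stabilized by the group generated by -ZIIII, +IZIII, +IIZII, +IIIZI, +IIIIZ; other independent generating sets are equally valid.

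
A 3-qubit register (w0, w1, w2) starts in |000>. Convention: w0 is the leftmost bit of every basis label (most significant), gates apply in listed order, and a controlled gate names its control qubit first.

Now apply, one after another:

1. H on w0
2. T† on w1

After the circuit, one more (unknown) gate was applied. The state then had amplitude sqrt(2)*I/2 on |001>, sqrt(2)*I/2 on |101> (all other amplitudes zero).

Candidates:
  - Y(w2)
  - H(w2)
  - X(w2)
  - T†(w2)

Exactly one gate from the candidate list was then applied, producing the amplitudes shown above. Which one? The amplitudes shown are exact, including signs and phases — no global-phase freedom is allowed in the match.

The unique candidate consistent with the amplitudes is Y(w2).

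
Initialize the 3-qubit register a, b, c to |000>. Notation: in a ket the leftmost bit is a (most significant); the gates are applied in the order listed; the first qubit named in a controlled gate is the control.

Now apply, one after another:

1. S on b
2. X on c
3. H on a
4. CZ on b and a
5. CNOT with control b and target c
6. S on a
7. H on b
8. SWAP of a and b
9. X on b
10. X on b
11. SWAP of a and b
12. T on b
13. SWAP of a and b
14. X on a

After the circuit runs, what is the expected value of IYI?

The observable IYI averages to 1. Key observation: steps 8-11 multiply out to the identity, so the circuit reduces to the remaining gates.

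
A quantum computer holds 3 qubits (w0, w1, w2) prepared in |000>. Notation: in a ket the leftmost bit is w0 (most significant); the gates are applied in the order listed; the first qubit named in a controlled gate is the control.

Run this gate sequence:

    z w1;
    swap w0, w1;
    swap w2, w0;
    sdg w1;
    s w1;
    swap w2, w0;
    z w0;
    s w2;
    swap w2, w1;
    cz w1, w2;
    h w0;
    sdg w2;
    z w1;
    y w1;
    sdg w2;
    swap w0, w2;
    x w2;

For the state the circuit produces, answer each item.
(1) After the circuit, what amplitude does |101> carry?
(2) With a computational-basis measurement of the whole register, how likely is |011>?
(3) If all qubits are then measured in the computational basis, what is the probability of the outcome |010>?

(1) |101> carries amplitude 0 in the final state. Key observation: gates 3-6 undo each other exactly, leaving only the rest of the circuit to track.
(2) A full measurement returns |011> with probability 1/2.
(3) The probability of measuring |010> is 1/2.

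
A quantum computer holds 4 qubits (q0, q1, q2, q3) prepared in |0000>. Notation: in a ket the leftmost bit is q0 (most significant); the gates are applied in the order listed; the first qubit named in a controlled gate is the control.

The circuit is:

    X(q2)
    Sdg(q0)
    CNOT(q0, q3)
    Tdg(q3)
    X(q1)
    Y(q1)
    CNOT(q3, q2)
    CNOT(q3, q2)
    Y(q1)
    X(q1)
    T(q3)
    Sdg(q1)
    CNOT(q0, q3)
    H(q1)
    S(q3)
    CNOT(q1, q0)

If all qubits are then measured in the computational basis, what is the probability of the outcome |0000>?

Outcome |0000> occurs with probability 0.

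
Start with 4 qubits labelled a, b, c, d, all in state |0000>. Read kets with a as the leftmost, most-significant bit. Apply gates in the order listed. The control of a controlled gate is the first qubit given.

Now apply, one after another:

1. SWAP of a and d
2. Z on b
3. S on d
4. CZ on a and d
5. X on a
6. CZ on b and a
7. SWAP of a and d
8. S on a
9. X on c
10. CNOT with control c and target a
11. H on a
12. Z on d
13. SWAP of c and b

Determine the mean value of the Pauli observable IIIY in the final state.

The observable IIIY averages to 0.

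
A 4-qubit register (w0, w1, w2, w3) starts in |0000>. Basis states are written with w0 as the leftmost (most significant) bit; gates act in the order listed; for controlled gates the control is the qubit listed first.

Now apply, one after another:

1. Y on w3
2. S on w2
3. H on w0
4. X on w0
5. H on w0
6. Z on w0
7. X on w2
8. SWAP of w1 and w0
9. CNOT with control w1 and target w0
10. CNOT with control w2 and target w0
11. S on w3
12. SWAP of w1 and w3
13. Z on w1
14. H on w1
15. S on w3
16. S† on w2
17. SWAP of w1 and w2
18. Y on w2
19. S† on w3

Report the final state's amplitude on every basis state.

The final amplitudes are sqrt(2)/2 on |1100>, sqrt(2)/2 on |1110>, and 0 on every other basis state. Key observation: gates 3-6 undo each other exactly, leaving only the rest of the circuit to track.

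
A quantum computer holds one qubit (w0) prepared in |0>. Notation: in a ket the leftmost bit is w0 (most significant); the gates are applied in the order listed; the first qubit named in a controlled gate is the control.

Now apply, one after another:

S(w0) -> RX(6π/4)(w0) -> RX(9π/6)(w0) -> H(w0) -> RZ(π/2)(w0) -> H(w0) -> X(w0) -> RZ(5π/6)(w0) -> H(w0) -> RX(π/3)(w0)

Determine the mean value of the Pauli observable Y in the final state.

The observable Y averages to -sqrt(3)/2.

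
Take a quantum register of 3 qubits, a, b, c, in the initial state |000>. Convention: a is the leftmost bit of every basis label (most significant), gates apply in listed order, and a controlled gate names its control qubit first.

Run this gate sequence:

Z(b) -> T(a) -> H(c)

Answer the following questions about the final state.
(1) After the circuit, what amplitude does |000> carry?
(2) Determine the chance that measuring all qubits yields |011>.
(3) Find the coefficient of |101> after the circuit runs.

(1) |000> carries amplitude sqrt(2)/2 in the final state.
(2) A full measurement returns |011> with probability 0.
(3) The final state's coefficient on |101> equals 0.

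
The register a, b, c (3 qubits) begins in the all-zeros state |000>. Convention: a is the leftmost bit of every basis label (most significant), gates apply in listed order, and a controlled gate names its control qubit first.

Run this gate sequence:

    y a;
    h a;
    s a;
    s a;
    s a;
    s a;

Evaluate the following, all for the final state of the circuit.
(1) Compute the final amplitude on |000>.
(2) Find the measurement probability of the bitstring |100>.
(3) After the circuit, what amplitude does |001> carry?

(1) The amplitude on |000> is sqrt(2)*I/2. Key observation: gates 3-6 undo each other exactly, leaving only the rest of the circuit to track.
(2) Outcome |100> occurs with probability 1/2.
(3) The final state's coefficient on |001> equals 0.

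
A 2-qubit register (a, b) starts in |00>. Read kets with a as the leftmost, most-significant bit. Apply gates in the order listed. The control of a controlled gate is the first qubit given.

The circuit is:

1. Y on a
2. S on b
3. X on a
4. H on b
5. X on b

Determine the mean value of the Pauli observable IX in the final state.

The observable IX averages to 1.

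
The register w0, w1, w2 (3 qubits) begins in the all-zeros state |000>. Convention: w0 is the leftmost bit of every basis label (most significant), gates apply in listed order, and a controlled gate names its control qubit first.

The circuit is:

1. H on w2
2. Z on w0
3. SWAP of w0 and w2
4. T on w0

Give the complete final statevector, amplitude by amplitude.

After the circuit, the state carries amplitude sqrt(2)/2 on |000>, sqrt(2)*exp(I*pi/4)/2 on |100>, and 0 on every other basis state.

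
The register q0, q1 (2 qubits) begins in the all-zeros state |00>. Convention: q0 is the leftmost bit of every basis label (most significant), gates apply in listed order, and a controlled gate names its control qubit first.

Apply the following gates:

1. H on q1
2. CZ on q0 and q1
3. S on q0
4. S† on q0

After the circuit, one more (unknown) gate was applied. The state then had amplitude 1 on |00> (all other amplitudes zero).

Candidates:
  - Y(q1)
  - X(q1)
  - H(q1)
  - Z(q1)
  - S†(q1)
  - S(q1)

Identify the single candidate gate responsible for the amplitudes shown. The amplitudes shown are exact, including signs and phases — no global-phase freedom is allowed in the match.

It was H(q1) that produced the state shown. Key observation: gates 3-4 undo each other exactly, leaving only the rest of the circuit to track.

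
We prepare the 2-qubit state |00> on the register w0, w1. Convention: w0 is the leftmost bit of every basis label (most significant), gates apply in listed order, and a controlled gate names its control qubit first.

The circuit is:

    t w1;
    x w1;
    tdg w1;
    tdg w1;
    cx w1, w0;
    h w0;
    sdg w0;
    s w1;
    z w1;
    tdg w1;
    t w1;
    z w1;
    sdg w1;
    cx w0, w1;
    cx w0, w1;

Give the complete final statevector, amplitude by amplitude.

The final amplitudes are 0 on |00>, -sqrt(2)*I/2 on |01>, 0 on |10>, sqrt(2)/2 on |11>. Key observation: steps 8-13 multiply out to the identity, so the circuit reduces to the remaining gates.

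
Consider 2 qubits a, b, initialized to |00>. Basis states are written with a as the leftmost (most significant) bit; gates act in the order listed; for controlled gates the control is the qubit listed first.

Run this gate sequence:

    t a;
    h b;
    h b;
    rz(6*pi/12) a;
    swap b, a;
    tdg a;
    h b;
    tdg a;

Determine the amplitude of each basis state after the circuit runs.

The final amplitudes are -sqrt(2)*exp(3*I*pi/4)/2 on |00>, -sqrt(2)*exp(3*I*pi/4)/2 on |01>, 0 on |10>, 0 on |11>.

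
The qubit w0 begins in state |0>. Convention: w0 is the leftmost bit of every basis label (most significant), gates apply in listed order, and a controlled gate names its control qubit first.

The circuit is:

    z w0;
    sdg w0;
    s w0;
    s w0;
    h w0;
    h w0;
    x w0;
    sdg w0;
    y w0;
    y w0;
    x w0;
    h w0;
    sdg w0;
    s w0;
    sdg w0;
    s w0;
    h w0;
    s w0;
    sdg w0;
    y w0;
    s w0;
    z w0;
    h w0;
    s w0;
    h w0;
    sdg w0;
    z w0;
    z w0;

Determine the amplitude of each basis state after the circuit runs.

After the circuit, the state carries amplitude -1/2 - I/2 on |0>, -1/2 - I/2 on |1>. Key observation: gates 12-17 undo each other exactly, leaving only the rest of the circuit to track.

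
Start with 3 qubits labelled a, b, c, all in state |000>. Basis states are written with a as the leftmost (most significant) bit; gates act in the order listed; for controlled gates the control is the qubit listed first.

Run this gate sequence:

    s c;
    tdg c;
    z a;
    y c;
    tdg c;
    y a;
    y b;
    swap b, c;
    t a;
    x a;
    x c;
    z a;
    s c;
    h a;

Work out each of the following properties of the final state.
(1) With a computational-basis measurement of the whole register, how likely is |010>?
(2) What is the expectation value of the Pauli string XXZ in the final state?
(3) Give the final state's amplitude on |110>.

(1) Outcome |010> occurs with probability 1/2.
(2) The observable XXZ averages to 0.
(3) The final state's coefficient on |110> equals -sqrt(2)*I/2.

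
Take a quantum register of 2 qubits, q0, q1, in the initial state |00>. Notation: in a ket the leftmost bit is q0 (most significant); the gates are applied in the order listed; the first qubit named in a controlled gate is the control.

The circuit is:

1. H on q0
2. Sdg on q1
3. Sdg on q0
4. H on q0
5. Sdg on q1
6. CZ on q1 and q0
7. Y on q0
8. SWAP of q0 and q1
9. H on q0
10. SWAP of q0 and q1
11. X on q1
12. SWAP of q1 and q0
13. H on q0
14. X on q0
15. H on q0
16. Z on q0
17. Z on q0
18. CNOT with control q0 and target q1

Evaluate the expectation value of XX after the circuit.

The observable XX averages to -1.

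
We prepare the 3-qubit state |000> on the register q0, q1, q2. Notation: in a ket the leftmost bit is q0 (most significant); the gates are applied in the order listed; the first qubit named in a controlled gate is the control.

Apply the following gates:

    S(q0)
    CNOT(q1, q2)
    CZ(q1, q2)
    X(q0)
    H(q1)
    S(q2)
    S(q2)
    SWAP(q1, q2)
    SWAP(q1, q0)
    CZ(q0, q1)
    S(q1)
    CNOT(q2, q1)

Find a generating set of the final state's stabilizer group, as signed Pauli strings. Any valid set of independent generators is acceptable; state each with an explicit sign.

One valid set of independent stabilizer generators is +IXX, +ZII, -IZZ (any independent generating set of the same group is equally correct).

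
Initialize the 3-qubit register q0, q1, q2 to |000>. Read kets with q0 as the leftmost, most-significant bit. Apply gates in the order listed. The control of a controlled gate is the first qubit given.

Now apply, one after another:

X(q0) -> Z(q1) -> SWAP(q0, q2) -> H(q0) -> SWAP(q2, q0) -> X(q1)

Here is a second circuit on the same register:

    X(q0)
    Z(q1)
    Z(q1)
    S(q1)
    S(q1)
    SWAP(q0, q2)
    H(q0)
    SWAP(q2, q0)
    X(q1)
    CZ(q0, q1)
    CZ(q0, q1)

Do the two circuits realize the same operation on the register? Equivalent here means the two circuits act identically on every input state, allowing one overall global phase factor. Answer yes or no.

Yes, they are equivalent — the unitaries differ by at most a global phase.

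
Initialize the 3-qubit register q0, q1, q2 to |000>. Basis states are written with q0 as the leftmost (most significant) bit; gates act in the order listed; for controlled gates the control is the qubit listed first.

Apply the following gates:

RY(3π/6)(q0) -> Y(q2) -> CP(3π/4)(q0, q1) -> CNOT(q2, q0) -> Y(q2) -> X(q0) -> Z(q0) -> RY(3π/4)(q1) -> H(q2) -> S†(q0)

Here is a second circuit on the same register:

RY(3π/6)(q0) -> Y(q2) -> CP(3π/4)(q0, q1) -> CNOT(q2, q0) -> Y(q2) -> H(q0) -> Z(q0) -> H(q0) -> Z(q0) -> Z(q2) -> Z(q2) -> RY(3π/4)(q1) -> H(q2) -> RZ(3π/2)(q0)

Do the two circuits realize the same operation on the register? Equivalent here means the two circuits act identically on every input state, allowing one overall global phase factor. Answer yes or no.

Yes: on every input state the two circuits agree up to one overall phase factor.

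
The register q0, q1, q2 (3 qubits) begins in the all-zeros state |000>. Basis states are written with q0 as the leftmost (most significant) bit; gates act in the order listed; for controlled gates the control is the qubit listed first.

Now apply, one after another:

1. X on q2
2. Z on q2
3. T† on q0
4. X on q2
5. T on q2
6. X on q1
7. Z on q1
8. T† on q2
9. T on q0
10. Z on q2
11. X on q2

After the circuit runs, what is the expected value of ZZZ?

The observable ZZZ averages to 1.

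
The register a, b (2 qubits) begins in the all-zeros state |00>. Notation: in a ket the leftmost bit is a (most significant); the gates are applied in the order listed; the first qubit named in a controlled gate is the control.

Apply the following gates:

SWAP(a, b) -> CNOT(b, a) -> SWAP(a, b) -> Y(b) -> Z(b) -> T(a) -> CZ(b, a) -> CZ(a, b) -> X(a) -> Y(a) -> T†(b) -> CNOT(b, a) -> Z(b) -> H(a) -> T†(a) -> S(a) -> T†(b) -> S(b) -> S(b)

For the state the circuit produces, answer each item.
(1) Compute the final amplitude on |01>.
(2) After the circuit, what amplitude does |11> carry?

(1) |01> carries amplitude sqrt(2)*I/2 in the final state.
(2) |11> carries amplitude -sqrt(2)*exp(3*I*pi/4)/2 in the final state.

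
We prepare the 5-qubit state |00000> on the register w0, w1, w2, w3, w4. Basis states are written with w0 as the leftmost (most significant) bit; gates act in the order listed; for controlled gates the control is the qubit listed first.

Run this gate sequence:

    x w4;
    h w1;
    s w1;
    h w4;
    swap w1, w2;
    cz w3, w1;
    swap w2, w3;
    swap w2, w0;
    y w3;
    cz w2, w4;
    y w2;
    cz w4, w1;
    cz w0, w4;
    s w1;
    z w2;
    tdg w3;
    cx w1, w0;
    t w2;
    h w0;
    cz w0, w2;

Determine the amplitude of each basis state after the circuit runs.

The final amplitudes are -sqrt(2)*exp(3*I*pi/4)/4 on |00100>, sqrt(2)*exp(3*I*pi/4)/4 on |00101>, sqrt(2)/4 on |00110>, -sqrt(2)/4 on |00111>, sqrt(2)*exp(3*I*pi/4)/4 on |10100>, -sqrt(2)*exp(3*I*pi/4)/4 on |10101>, -sqrt(2)/4 on |10110>, sqrt(2)/4 on |10111>, and 0 on every other basis state.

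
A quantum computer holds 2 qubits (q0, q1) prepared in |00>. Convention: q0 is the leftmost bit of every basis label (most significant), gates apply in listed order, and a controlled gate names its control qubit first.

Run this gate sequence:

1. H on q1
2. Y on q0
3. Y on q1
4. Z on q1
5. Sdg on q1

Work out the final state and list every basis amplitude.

The final amplitudes are 0 on |00>, 0 on |01>, sqrt(2)/2 on |10>, -sqrt(2)*I/2 on |11>.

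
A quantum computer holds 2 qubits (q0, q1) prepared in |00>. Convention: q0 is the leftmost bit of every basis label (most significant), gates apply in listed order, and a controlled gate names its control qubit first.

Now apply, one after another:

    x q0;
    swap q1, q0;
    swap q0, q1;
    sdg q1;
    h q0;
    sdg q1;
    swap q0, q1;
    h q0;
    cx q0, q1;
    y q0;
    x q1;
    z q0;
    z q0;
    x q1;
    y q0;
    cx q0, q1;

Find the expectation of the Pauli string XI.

The expectation value of XI is 1. Key observation: gates 9-16 undo each other exactly, leaving only the rest of the circuit to track.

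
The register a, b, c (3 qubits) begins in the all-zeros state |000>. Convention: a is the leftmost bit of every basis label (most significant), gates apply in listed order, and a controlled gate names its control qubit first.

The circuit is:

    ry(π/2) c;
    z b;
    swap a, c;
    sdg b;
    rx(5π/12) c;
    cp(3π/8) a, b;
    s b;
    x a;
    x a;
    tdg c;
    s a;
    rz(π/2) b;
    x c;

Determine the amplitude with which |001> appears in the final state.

The amplitude on |001> is (-sqrt(2*sqrt(2) + 4)/8 - sqrt(12 - 6*sqrt(2))/8)*exp(3*I*pi/4). Key observation: the block from step 8 through step 9 cancels to the identity and can be dropped.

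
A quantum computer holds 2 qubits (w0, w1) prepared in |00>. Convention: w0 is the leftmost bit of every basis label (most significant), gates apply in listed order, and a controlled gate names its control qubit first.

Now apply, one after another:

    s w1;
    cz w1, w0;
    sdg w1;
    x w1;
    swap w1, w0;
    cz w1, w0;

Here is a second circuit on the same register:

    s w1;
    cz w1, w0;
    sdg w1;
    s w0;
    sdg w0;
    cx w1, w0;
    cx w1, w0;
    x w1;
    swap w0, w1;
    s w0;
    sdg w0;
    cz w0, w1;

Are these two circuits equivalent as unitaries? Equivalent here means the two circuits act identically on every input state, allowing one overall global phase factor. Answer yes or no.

Yes: on every input state the two circuits agree up to one overall phase factor.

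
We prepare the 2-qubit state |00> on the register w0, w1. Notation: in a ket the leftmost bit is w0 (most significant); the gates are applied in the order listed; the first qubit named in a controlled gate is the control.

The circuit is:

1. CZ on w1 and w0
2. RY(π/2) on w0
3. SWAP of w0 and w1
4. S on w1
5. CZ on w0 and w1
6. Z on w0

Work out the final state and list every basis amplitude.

After the circuit, the state carries amplitude sqrt(2)/2 on |00>, sqrt(2)*I/2 on |01>, 0 on |10>, 0 on |11>.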